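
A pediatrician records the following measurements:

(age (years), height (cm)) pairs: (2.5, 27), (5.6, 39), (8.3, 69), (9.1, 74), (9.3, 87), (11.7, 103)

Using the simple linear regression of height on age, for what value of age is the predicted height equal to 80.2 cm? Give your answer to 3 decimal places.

n = 6, Σx = 46.5, Σy = 399, Σxy = 3546.2, Σx² = 412.69
Sxx = Σx² − (Σx)²/n = 412.69 − 360.375 = 52.315
Sxy = Σxy − (Σx)(Σy)/n = 3546.2 − 3092.25 = 453.95
b = Sxy/Sxx = 453.95/52.315 = 8.677244
a = ȳ − b·x̄ = 66.5 − 8.677244·7.75 = -0.748638
Set a + b·x = 80.2: x = (80.2 − (-0.748638)) / 8.677244 = 9.328842

9.329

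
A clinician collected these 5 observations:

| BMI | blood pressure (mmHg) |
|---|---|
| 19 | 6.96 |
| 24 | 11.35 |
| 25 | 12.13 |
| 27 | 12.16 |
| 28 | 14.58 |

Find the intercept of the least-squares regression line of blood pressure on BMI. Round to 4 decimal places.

-7.4750

n = 5, Σx = 123, Σy = 57.18, Σxy = 1444.45, Σx² = 3075
Sxx = Σx² − (Σx)²/n = 3075 − 3025.8 = 49.2
Sxy = Σxy − (Σx)(Σy)/n = 1444.45 − 1406.628 = 37.822
b = Sxy/Sxx = 37.822/49.2 = 0.768740
a = ȳ − b·x̄ = 11.436 − 0.768740·24.6 = -7.475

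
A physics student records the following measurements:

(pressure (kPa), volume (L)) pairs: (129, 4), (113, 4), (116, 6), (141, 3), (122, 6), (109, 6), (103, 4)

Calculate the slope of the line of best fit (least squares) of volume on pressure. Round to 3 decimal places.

n = 7, Σx = 833, Σy = 33, Σxy = 3885, Σx² = 100121
Sxx = Σx² − (Σx)²/n = 100121 − 99127 = 994
Sxy = Σxy − (Σx)(Σy)/n = 3885 − 3927 = -42
b = Sxy/Sxx = -42/994 = -0.042254

-0.042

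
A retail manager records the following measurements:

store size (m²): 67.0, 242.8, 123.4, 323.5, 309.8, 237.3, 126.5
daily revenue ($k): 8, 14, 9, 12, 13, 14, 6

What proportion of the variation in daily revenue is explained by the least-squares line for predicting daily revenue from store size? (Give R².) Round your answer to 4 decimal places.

0.6290

n = 7, Σx = 1430.3, Σy = 76, Σxy = 17036.4, Σx² = 351610.23, Σy² = 886
Sxx = Σx² − (Σx)²/n = 351610.23 − 292251.155714 = 59359.074286
Sxy = Σxy − (Σx)(Σy)/n = 17036.4 − 15528.971429 = 1507.428571
Syy = Σy² − (Σy)²/n = 886 − 825.142857 = 60.857143
R² = Sxy²/(Sxx·Syy) = (1507.428571)²/(59359.074286·60.857143) = 0.629035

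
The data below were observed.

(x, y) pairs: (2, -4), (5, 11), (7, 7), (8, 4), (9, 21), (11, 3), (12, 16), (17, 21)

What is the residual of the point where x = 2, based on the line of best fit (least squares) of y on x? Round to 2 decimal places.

-4.61

n = 8, Σx = 71, Σy = 79, Σxy = 899, Σx² = 777
Sxx = Σx² − (Σx)²/n = 777 − 630.125 = 146.875
Sxy = Σxy − (Σx)(Σy)/n = 899 − 701.125 = 197.875
b = Sxy/Sxx = 197.875/146.875 = 1.347234
a = ȳ − b·x̄ = 9.875 − 1.347234·8.875 = -2.081702
ŷ(2) = -2.081702 + 1.347234·2 = 0.612766
residual = y − ŷ = -4 − 0.612766 = -4.612766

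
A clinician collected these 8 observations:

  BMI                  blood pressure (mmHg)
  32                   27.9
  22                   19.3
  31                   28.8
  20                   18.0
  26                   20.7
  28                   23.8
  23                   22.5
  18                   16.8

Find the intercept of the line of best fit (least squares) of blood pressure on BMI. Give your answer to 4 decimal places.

n = 8, Σx = 200, Σy = 177.8, Σxy = 4594.7, Σx² = 5182
Sxx = Σx² − (Σx)²/n = 5182 − 5000 = 182
Sxy = Σxy − (Σx)(Σy)/n = 4594.7 − 4445 = 149.7
b = Sxy/Sxx = 149.7/182 = 0.822527
a = ȳ − b·x̄ = 22.225 − 0.822527·25 = 1.661813

1.6618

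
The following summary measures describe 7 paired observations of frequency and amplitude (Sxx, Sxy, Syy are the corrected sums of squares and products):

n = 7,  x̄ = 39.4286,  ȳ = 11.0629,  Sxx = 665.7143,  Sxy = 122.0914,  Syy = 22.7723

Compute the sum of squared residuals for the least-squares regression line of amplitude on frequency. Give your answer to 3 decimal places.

b = Sxy/Sxx = 122.0914/665.7143 = 0.183399
SSE = Syy − b·Sxy = 22.7723 − 0.183399·122.0914 = 0.380848

0.381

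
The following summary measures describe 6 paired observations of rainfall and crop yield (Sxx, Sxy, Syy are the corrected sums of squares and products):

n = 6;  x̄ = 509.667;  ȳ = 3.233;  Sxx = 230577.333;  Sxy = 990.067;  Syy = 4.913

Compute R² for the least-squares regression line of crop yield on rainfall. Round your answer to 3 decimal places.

0.865

R² = Sxy²/(Sxx·Syy) = (990.067)²/(230577.333·4.913) = 0.865298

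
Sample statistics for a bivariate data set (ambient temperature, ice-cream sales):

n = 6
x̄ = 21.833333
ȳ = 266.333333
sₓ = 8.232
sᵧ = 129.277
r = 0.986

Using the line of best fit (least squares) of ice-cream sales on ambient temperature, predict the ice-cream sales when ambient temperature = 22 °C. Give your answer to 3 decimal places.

268.914

b = r · sᵧ/sₓ = 0.986 · 129.277/8.232 = 15.484344
a = ȳ − b·x̄ = 266.333333 − 15.484344·21.833333 = -71.741512
ŷ(22) = a + b·22 = -71.741512 + 15.484344·22 = 268.914062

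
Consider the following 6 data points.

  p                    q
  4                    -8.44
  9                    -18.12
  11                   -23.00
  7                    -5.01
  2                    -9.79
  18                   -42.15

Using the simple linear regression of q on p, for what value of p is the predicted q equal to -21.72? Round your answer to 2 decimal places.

10.29

n = 6, Σx = 51, Σy = -106.51, Σxy = -1263.19, Σx² = 595
Sxx = Σx² − (Σx)²/n = 595 − 433.5 = 161.5
Sxy = Σxy − (Σx)(Σy)/n = -1263.19 − (-905.335) = -357.855
b = Sxy/Sxx = -357.855/161.5 = -2.215820
a = ȳ − b·x̄ = -17.751667 − (-2.215820)·8.5 = 1.082807
Set a + b·x = -21.72: x = (-21.72 − 1.082807) / (-2.215820) = 10.290909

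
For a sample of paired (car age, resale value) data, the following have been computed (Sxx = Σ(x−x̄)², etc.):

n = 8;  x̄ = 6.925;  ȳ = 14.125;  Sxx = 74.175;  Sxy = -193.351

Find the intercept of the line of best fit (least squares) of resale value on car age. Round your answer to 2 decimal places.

32.18

b = Sxy/Sxx = -193.351/74.175 = -2.606687
a = ȳ − b·x̄ = 14.125 − (-2.606687)·6.925 = 32.176307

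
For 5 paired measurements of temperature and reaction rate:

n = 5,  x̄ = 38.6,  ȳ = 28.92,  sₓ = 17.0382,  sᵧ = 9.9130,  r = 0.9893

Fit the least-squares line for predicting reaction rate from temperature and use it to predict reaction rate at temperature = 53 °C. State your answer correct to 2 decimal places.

37.21

b = r · sᵧ/sₓ = 0.9893 · 9.913/17.0382 = 0.575585
a = ȳ − b·x̄ = 28.92 − 0.575585·38.6 = 6.702422
ŷ(53) = a + b·53 = 6.702422 + 0.575585·53 = 37.208423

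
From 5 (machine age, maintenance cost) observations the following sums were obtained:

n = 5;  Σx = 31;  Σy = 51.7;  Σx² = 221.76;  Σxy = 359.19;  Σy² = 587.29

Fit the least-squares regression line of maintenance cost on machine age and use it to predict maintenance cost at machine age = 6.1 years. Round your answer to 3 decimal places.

Sxx = Σx² − (Σx)²/n = 221.76 − 192.2 = 29.56
Sxy = Σxy − (Σx)(Σy)/n = 359.19 − 320.54 = 38.65
b = Sxy/Sxx = 38.65/29.56 = 1.307510
a = ȳ − b·x̄ = 10.34 − 1.307510·6.2 = 2.233437
ŷ(6.1) = a + b·6.1 = 2.233437 + 1.307510·6.1 = 10.209249

10.209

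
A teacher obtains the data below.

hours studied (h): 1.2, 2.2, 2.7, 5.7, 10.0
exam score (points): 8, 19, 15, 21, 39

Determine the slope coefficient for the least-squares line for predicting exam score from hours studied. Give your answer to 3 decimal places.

3.075

n = 5, Σx = 21.8, Σy = 102, Σxy = 601.6, Σx² = 146.06
Sxx = Σx² − (Σx)²/n = 146.06 − 95.048 = 51.012
Sxy = Σxy − (Σx)(Σy)/n = 601.6 − 444.72 = 156.88
b = Sxy/Sxx = 156.88/51.012 = 3.075355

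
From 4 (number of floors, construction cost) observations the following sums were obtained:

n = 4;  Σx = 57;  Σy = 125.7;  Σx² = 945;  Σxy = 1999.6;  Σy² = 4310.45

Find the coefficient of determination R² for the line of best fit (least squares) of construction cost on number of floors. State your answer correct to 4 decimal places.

0.9077

Sxx = Σx² − (Σx)²/n = 945 − 812.25 = 132.75
Sxy = Σxy − (Σx)(Σy)/n = 1999.6 − 1791.225 = 208.375
Syy = Σy² − (Σy)²/n = 4310.45 − 3950.1225 = 360.3275
R² = Sxy²/(Sxx·Syy) = (208.375)²/(132.75·360.3275) = 0.907735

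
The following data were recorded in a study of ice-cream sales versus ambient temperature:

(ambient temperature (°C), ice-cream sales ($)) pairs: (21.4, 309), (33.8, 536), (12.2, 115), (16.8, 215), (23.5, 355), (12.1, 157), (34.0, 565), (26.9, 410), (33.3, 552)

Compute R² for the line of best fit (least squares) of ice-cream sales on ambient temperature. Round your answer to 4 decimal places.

n = 9, Σx = 214, Σy = 3214, Σxy = 88607.2, Σx² = 5718.64, Σy² = 1384930
Sxx = Σx² − (Σx)²/n = 5718.64 − 5088.444444 = 630.195556
Sxy = Σxy − (Σx)(Σy)/n = 88607.2 − 76421.777778 = 12185.422222
Syy = Σy² − (Σy)²/n = 1384930 − 1147755.111111 = 237174.888889
R² = Sxy²/(Sxx·Syy) = (12185.422222)²/(630.195556·237174.888889) = 0.993430

0.9934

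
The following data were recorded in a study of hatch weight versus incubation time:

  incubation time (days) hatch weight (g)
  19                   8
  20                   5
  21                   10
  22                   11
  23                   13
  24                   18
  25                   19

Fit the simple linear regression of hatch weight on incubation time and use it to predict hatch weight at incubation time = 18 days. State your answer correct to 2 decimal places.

n = 7, Σx = 154, Σy = 84, Σxy = 1910, Σx² = 3416
Sxx = Σx² − (Σx)²/n = 3416 − 3388 = 28
Sxy = Σxy − (Σx)(Σy)/n = 1910 − 1848 = 62
b = Sxy/Sxx = 62/28 = 2.214286
a = ȳ − b·x̄ = 12 − 2.214286·22 = -36.714286
ŷ(18) = a + b·18 = -36.714286 + 2.214286·18 = 3.142857

3.14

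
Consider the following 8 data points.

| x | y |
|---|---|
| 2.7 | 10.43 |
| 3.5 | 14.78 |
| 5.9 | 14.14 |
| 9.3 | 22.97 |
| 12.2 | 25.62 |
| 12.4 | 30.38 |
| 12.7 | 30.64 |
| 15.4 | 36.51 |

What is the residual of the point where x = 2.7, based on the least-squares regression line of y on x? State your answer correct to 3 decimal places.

-0.110

n = 8, Σx = 74.1, Σy = 185.47, Σxy = 2017.596, Σx² = 841.89
Sxx = Σx² − (Σx)²/n = 841.89 − 686.35125 = 155.53875
Sxy = Σxy − (Σx)(Σy)/n = 2017.596 − 1717.915875 = 299.680125
b = Sxy/Sxx = 299.680125/155.53875 = 1.926723
a = ȳ − b·x̄ = 23.18375 − 1.926723·9.2625 = 5.337476
ŷ(2.7) = 5.337476 + 1.926723·2.7 = 10.539629
residual = y − ŷ = 10.43 − 10.539629 = -0.109629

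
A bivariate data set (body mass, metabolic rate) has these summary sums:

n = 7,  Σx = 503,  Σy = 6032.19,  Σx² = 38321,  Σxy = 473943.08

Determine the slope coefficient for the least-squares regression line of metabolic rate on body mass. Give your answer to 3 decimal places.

Sxx = Σx² − (Σx)²/n = 38321 − 36144.142857 = 2176.857143
Sxy = Σxy − (Σx)(Σy)/n = 473943.08 − 433455.938571 = 40487.141429
b = Sxy/Sxx = 40487.141429/2176.857143 = 18.598897

18.599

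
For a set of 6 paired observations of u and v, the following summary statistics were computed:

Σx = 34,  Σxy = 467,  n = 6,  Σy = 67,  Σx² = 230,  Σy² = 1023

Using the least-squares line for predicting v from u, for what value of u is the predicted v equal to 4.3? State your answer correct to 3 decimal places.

Sxx = Σx² − (Σx)²/n = 230 − 192.666667 = 37.333333
Sxy = Σxy − (Σx)(Σy)/n = 467 − 379.666667 = 87.333333
b = Sxy/Sxx = 87.333333/37.333333 = 2.339286
a = ȳ − b·x̄ = 11.166667 − 2.339286·5.666667 = -2.089286
Set a + b·x = 4.3: x = (4.3 − (-2.089286)) / 2.339286 = 2.731298

2.731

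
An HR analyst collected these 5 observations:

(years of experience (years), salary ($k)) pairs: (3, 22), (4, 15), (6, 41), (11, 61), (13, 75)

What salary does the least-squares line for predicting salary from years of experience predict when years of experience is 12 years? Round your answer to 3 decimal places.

n = 5, Σx = 37, Σy = 214, Σxy = 2018, Σx² = 351
Sxx = Σx² − (Σx)²/n = 351 − 273.8 = 77.2
Sxy = Σxy − (Σx)(Σy)/n = 2018 − 1583.6 = 434.4
b = Sxy/Sxx = 434.4/77.2 = 5.626943
a = ȳ − b·x̄ = 42.8 − 5.626943·7.4 = 1.160622
ŷ(12) = a + b·12 = 1.160622 + 5.626943·12 = 68.683938

68.684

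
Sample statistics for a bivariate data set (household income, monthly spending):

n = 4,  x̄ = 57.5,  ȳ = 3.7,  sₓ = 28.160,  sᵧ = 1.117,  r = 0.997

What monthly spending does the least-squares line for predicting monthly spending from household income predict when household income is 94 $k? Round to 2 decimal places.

b = r · sᵧ/sₓ = 0.997 · 1.117/28.16 = 0.039547
a = ȳ − b·x̄ = 3.7 − 0.039547·57.5 = 1.426036
ŷ(94) = a + b·94 = 1.426036 + 0.039547·94 = 5.143473

5.14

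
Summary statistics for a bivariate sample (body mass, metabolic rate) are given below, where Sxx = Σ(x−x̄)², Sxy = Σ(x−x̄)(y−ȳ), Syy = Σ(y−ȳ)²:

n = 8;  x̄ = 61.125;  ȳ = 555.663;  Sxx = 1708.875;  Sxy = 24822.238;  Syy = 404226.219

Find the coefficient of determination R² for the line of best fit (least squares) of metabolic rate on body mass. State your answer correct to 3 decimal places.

0.892

R² = Sxy²/(Sxx·Syy) = (24822.238)²/(1708.875·404226.219) = 0.891964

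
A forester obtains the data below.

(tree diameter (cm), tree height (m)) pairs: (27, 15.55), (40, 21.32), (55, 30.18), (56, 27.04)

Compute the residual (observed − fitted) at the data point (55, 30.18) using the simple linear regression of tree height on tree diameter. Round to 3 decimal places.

1.864

n = 4, Σx = 178, Σy = 94.09, Σxy = 4446.79, Σx² = 8490
Sxx = Σx² − (Σx)²/n = 8490 − 7921 = 569
Sxy = Σxy − (Σx)(Σy)/n = 4446.79 − 4187.005 = 259.785
b = Sxy/Sxx = 259.785/569 = 0.456564
a = ȳ − b·x̄ = 23.5225 − 0.456564·44.5 = 3.205395
ŷ(55) = 3.205395 + 0.456564·55 = 28.316424
residual = y − ŷ = 30.18 − 28.316424 = 1.863576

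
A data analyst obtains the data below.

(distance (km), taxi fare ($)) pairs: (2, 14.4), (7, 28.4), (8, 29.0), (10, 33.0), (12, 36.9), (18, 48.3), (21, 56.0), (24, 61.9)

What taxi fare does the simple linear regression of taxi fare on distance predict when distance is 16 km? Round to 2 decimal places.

n = 8, Σx = 102, Σy = 307.9, Σxy = 4763.4, Σx² = 1702
Sxx = Σx² − (Σx)²/n = 1702 − 1300.5 = 401.5
Sxy = Σxy − (Σx)(Σy)/n = 4763.4 − 3925.725 = 837.675
b = Sxy/Sxx = 837.675/401.5 = 2.086364
a = ȳ − b·x̄ = 38.4875 − 2.086364·12.75 = 11.886364
ŷ(16) = a + b·16 = 11.886364 + 2.086364·16 = 45.268182

45.27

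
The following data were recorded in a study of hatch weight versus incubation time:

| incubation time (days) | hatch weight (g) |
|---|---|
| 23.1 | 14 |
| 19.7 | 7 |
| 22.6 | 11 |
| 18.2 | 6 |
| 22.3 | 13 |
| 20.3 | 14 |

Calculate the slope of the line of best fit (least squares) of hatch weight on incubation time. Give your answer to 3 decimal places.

n = 6, Σx = 126.2, Σy = 65, Σxy = 1393.2, Σx² = 2673.08
Sxx = Σx² − (Σx)²/n = 2673.08 − 2654.406667 = 18.673333
Sxy = Σxy − (Σx)(Σy)/n = 1393.2 − 1367.166667 = 26.033333
b = Sxy/Sxx = 26.033333/18.673333 = 1.394145

1.394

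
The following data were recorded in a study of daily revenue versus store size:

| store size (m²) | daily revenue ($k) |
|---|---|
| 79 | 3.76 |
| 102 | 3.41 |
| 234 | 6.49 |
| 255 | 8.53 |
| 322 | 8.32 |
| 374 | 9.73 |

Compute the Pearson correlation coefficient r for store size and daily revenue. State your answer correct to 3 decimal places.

0.967

n = 6, Σx = 1366, Σy = 40.24, Σxy = 10656.73, Σx² = 379986, Σy² = 304.542
Sxx = Σx² − (Σx)²/n = 379986 − 310992.666667 = 68993.333333
Sxy = Σxy − (Σx)(Σy)/n = 10656.73 − 9161.306667 = 1495.423333
Syy = Σy² − (Σy)²/n = 304.542 − 269.876267 = 34.665733
r = Sxy/√(Sxx·Syy) = 1495.423333/√(2391704.495111) = 1495.423333/1546.513658 = 0.966964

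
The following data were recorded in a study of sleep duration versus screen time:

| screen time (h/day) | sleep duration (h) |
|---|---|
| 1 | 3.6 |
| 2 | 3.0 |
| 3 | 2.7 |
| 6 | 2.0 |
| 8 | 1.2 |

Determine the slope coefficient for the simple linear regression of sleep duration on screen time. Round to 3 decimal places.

n = 5, Σx = 20, Σy = 12.5, Σxy = 39.3, Σx² = 114
Sxx = Σx² − (Σx)²/n = 114 − 80 = 34
Sxy = Σxy − (Σx)(Σy)/n = 39.3 − 50 = -10.7
b = Sxy/Sxx = -10.7/34 = -0.314706

-0.315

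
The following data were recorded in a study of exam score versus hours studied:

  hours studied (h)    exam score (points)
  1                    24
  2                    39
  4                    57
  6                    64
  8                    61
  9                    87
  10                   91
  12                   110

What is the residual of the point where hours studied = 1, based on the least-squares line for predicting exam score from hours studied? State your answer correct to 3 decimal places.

n = 8, Σx = 52, Σy = 533, Σxy = 4215, Σx² = 446
Sxx = Σx² − (Σx)²/n = 446 − 338 = 108
Sxy = Σxy − (Σx)(Σy)/n = 4215 − 3464.5 = 750.5
b = Sxy/Sxx = 750.5/108 = 6.949074
a = ȳ − b·x̄ = 66.625 − 6.949074·6.5 = 21.456019
ŷ(1) = 21.456019 + 6.949074·1 = 28.405093
residual = y − ŷ = 24 − 28.405093 = -4.405093

-4.405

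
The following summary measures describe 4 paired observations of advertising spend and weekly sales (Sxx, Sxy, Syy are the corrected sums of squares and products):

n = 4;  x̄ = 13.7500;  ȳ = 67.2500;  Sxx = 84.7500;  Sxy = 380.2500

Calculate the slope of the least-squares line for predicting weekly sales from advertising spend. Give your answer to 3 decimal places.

b = Sxy/Sxx = 380.25/84.75 = 4.486726

4.487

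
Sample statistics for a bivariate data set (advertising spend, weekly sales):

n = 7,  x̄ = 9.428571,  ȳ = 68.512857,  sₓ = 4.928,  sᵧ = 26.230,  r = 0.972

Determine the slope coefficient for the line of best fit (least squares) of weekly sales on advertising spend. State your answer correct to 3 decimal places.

b = r · sᵧ/sₓ = 0.972 · 26.23/4.928 = 5.173612

5.174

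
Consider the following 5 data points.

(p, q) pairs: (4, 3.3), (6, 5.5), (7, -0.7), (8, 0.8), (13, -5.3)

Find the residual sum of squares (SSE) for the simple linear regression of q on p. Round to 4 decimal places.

15.5982

n = 5, Σx = 38, Σy = 3.6, Σxy = -21.2, Σx² = 334, Σy² = 70.36
Sxx = Σx² − (Σx)²/n = 334 − 288.8 = 45.2
Sxy = Σxy − (Σx)(Σy)/n = -21.2 − 27.36 = -48.56
Syy = Σy² − (Σy)²/n = 70.36 − 2.592 = 67.768
b = Sxy/Sxx = -48.56/45.2 = -1.074336
SSE = Syy − b·Sxy = 67.768 − (-1.074336)·(-48.56) = 15.598230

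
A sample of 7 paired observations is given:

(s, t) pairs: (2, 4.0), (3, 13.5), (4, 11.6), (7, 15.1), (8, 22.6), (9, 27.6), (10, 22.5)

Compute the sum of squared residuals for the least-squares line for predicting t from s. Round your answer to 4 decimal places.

n = 7, Σx = 43, Σy = 116.9, Σxy = 854.8, Σx² = 323, Σy² = 2339.59
Sxx = Σx² − (Σx)²/n = 323 − 264.142857 = 58.857143
Sxy = Σxy − (Σx)(Σy)/n = 854.8 − 718.1 = 136.7
Syy = Σy² − (Σy)²/n = 2339.59 − 1952.23 = 387.36
b = Sxy/Sxx = 136.7/58.857143 = 2.322573
SSE = Syy − b·Sxy = 387.36 − 2.322573·136.7 = 69.864296

69.8643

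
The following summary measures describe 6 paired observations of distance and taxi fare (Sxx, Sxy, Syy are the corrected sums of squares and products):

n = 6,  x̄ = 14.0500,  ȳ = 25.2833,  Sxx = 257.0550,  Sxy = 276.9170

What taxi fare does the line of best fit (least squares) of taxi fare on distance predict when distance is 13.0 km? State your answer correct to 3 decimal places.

b = Sxy/Sxx = 276.917/257.055 = 1.077268
a = ȳ − b·x̄ = 25.2833 − 1.077268·14.05 = 10.147691
ŷ(13.0) = a + b·13.0 = 10.147691 + 1.077268·13 = 24.152169

24.152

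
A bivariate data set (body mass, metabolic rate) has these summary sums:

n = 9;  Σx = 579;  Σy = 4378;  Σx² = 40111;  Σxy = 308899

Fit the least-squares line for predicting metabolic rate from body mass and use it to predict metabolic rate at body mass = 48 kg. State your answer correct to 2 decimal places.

330.94

Sxx = Σx² − (Σx)²/n = 40111 − 37249 = 2862
Sxy = Σxy − (Σx)(Σy)/n = 308899 − 281651.333333 = 27247.666667
b = Sxy/Sxx = 27247.666667/2862 = 9.520498
a = ȳ − b·x̄ = 486.444444 − 9.520498·64.333333 = -126.040958
ŷ(48) = a + b·48 = -126.040958 + 9.520498·48 = 330.942969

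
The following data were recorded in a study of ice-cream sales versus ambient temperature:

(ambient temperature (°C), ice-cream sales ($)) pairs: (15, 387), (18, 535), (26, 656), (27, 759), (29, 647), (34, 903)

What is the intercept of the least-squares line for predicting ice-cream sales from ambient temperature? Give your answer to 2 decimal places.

n = 6, Σx = 149, Σy = 3887, Σxy = 102449, Σx² = 3951
Sxx = Σx² − (Σx)²/n = 3951 − 3700.166667 = 250.833333
Sxy = Σxy − (Σx)(Σy)/n = 102449 − 96527.166667 = 5921.833333
b = Sxy/Sxx = 5921.833333/250.833333 = 23.608638
a = ȳ − b·x̄ = 647.833333 − 23.608638·24.833333 = 61.552159

61.55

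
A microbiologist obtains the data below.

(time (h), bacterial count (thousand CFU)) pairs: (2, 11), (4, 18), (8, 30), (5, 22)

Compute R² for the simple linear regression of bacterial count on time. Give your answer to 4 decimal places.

n = 4, Σx = 19, Σy = 81, Σxy = 444, Σx² = 109, Σy² = 1829
Sxx = Σx² − (Σx)²/n = 109 − 90.25 = 18.75
Sxy = Σxy − (Σx)(Σy)/n = 444 − 384.75 = 59.25
Syy = Σy² − (Σy)²/n = 1829 − 1640.25 = 188.75
R² = Sxy²/(Sxx·Syy) = (59.25)²/(18.75·188.75) = 0.991947

0.9919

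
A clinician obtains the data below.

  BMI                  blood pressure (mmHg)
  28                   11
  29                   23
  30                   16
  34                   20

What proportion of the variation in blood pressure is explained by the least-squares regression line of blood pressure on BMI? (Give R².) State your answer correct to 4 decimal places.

0.1822

n = 4, Σx = 121, Σy = 70, Σxy = 2135, Σx² = 3681, Σy² = 1306
Sxx = Σx² − (Σx)²/n = 3681 − 3660.25 = 20.75
Sxy = Σxy − (Σx)(Σy)/n = 2135 − 2117.5 = 17.5
Syy = Σy² − (Σy)²/n = 1306 − 1225 = 81
R² = Sxy²/(Sxx·Syy) = (17.5)²/(20.75·81) = 0.182210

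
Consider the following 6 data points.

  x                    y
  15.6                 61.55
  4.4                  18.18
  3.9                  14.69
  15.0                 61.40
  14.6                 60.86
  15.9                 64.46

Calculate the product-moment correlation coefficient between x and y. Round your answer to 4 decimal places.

n = 6, Σx = 69.4, Σy = 281.14, Σxy = 3931.933, Σx² = 968.9, Σy² = 15963.7022
Sxx = Σx² − (Σx)²/n = 968.9 − 802.726667 = 166.173333
Sxy = Σxy − (Σx)(Σy)/n = 3931.933 − 3251.852667 = 680.080333
Syy = Σy² − (Σy)²/n = 15963.7022 − 13173.283267 = 2790.418933
r = Sxy/√(Sxx·Syy) = 680.080333/√(463693.215548) = 680.080333/680.950230 = 0.998723

0.9987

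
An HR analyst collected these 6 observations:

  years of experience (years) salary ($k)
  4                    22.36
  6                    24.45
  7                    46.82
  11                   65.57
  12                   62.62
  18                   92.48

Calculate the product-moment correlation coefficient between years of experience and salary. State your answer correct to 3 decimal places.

n = 6, Σx = 58, Σy = 314.3, Σxy = 3701.23, Σx² = 690, Σy² = 20063.1242
Sxx = Σx² − (Σx)²/n = 690 − 560.666667 = 129.333333
Sxy = Σxy − (Σx)(Σy)/n = 3701.23 − 3038.233333 = 662.996667
Syy = Σy² − (Σy)²/n = 20063.1242 − 16464.081667 = 3599.042533
r = Sxy/√(Sxx·Syy) = 662.996667/√(465476.167644) = 662.996667/682.258139 = 0.971768

0.972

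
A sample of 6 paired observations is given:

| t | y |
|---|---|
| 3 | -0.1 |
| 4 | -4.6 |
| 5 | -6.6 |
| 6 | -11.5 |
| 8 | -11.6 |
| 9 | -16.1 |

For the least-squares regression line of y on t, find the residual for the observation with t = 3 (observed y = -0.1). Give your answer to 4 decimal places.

n = 6, Σx = 35, Σy = -50.5, Σxy = -358.4, Σx² = 231
Sxx = Σx² − (Σx)²/n = 231 − 204.166667 = 26.833333
Sxy = Σxy − (Σx)(Σy)/n = -358.4 − (-294.583333) = -63.816667
b = Sxy/Sxx = -63.816667/26.833333 = -2.378261
a = ȳ − b·x̄ = -8.416667 − (-2.378261)·5.833333 = 5.456522
ŷ(3) = 5.456522 + (-2.378261)·3 = -1.678261
residual = y − ŷ = -0.1 − (-1.678261) = 1.578261

1.5783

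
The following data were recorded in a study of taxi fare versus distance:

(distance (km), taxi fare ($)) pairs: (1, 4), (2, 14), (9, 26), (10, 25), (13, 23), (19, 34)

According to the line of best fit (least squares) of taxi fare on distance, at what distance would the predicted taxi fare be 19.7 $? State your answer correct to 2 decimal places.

n = 6, Σx = 54, Σy = 126, Σxy = 1461, Σx² = 716
Sxx = Σx² − (Σx)²/n = 716 − 486 = 230
Sxy = Σxy − (Σx)(Σy)/n = 1461 − 1134 = 327
b = Sxy/Sxx = 327/230 = 1.421739
a = ȳ − b·x̄ = 21 − 1.421739·9 = 8.204348
Set a + b·x = 19.7: x = (19.7 − 8.204348) / 1.421739 = 8.085627

8.09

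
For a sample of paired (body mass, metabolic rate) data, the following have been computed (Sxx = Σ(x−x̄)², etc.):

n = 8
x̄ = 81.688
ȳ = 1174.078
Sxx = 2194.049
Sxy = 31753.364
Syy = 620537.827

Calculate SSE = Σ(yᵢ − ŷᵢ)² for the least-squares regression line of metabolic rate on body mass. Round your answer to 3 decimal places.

160987.413

b = Sxy/Sxx = 31753.364/2194.049 = 14.472495
SSE = Syy − b·Sxy = 620537.827 − 14.472495·31753.364 = 160987.413442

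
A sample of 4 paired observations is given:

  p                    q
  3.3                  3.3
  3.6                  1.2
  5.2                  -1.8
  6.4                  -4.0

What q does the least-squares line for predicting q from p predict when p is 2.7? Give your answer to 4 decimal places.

n = 4, Σx = 18.5, Σy = -1.3, Σxy = -19.75, Σx² = 91.85
Sxx = Σx² − (Σx)²/n = 91.85 − 85.5625 = 6.2875
Sxy = Σxy − (Σx)(Σy)/n = -19.75 − (-6.0125) = -13.7375
b = Sxy/Sxx = -13.7375/6.2875 = -2.184891
a = ȳ − b·x̄ = -0.325 − (-2.184891)·4.625 = 9.780119
ŷ(2.7) = a + b·2.7 = 9.780119 + (-2.184891)·2.7 = 3.880915

3.8809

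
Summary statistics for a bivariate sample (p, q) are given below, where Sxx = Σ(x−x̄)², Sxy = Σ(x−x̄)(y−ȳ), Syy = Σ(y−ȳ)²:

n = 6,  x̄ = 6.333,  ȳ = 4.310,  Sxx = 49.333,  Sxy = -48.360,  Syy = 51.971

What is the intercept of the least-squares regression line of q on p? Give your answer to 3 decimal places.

10.518

b = Sxy/Sxx = -48.36/49.333 = -0.980277
a = ȳ − b·x̄ = 4.31 − (-0.980277)·6.333 = 10.518094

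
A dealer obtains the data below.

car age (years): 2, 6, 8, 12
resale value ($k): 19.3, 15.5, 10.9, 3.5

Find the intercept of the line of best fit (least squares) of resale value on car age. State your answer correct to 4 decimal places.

n = 4, Σx = 28, Σy = 49.2, Σxy = 260.8, Σx² = 248
Sxx = Σx² − (Σx)²/n = 248 − 196 = 52
Sxy = Σxy − (Σx)(Σy)/n = 260.8 − 344.4 = -83.6
b = Sxy/Sxx = -83.6/52 = -1.607692
a = ȳ − b·x̄ = 12.3 − (-1.607692)·7 = 23.553846

23.5538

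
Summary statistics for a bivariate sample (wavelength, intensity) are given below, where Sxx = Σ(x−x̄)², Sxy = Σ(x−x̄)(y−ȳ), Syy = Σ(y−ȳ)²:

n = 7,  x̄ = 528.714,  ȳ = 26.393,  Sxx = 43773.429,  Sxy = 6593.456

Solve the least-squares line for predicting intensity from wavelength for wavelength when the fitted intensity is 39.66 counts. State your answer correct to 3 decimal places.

616.793

b = Sxy/Sxx = 6593.456/43773.429 = 0.150627
a = ȳ − b·x̄ = 26.393 − 0.150627·528.714 = -53.245552
Set a + b·x = 39.66: x = (39.66 − (-53.245552)) / 0.150627 = 616.792556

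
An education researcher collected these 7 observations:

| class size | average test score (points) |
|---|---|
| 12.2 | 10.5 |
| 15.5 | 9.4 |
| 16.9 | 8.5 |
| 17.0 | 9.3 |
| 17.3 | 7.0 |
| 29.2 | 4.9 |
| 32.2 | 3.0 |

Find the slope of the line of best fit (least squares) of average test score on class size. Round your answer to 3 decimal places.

n = 7, Σx = 140.3, Σy = 52.6, Σxy = 936.33, Σx² = 3152.47
Sxx = Σx² − (Σx)²/n = 3152.47 − 2812.012857 = 340.457143
Sxy = Σxy − (Σx)(Σy)/n = 936.33 − 1054.254286 = -117.924286
b = Sxy/Sxx = -117.924286/340.457143 = -0.346370

-0.346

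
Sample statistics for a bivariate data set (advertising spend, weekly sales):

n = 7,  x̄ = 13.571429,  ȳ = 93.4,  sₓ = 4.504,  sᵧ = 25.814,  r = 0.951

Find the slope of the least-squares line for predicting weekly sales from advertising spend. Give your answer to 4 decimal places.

5.4505

b = r · sᵧ/sₓ = 0.951 · 25.814/4.504 = 5.450514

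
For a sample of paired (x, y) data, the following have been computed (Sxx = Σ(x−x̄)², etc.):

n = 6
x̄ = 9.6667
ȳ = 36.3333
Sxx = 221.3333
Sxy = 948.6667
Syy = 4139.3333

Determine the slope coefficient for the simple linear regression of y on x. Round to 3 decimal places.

b = Sxy/Sxx = 948.6667/221.3333 = 4.286145

4.286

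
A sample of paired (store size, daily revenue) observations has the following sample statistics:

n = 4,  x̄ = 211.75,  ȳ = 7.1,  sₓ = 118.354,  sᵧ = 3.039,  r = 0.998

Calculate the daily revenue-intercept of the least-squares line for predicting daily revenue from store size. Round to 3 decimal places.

b = r · sᵧ/sₓ = 0.998 · 3.039/118.354 = 0.025626
a = ȳ − b·x̄ = 7.1 − 0.025626·211.75 = 1.673726

1.674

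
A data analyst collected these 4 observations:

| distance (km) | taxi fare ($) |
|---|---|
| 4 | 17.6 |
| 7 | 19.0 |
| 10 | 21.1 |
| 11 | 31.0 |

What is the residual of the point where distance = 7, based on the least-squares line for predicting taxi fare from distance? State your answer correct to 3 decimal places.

n = 4, Σx = 32, Σy = 88.7, Σxy = 755.4, Σx² = 286
Sxx = Σx² − (Σx)²/n = 286 − 256 = 30
Sxy = Σxy − (Σx)(Σy)/n = 755.4 − 709.6 = 45.8
b = Sxy/Sxx = 45.8/30 = 1.526667
a = ȳ − b·x̄ = 22.175 − 1.526667·8 = 9.961667
ŷ(7) = 9.961667 + 1.526667·7 = 20.648333
residual = y − ŷ = 19.0 − 20.648333 = -1.648333

-1.648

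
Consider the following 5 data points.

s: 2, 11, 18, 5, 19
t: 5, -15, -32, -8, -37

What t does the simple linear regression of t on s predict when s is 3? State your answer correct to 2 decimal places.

0.58

n = 5, Σx = 55, Σy = -87, Σxy = -1474, Σx² = 835
Sxx = Σx² − (Σx)²/n = 835 − 605 = 230
Sxy = Σxy − (Σx)(Σy)/n = -1474 − (-957) = -517
b = Sxy/Sxx = -517/230 = -2.247826
a = ȳ − b·x̄ = -17.4 − (-2.247826)·11 = 7.326087
ŷ(3) = a + b·3 = 7.326087 + (-2.247826)·3 = 0.582609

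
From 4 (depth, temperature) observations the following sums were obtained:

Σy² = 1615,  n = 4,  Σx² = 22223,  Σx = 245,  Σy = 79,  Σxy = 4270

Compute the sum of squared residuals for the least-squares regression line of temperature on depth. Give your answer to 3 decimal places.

9.927

Sxx = Σx² − (Σx)²/n = 22223 − 15006.25 = 7216.75
Sxy = Σxy − (Σx)(Σy)/n = 4270 − 4838.75 = -568.75
Syy = Σy² − (Σy)²/n = 1615 − 1560.25 = 54.75
b = Sxy/Sxx = -568.75/7216.75 = -0.078810
SSE = Syy − b·Sxy = 54.75 − (-0.078810)·(-568.75) = 9.926975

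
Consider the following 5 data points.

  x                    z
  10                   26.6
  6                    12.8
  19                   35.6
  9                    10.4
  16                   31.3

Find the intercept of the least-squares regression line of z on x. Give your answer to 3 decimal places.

0.898

n = 5, Σx = 60, Σy = 116.7, Σxy = 1613.6, Σx² = 834
Sxx = Σx² − (Σx)²/n = 834 − 720 = 114
Sxy = Σxy − (Σx)(Σy)/n = 1613.6 − 1400.4 = 213.2
b = Sxy/Sxx = 213.2/114 = 1.870175
a = ȳ − b·x̄ = 23.34 − 1.870175·12 = 0.897895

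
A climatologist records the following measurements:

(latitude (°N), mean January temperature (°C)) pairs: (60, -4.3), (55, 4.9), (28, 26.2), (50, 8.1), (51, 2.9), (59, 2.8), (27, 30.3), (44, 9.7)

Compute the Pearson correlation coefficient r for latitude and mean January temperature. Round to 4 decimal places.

-0.9740

n = 8, Σx = 374, Σy = 80.6, Σxy = 2708.1, Σx² = 18656, Σy² = 1822.98
Sxx = Σx² − (Σx)²/n = 18656 − 17484.5 = 1171.5
Sxy = Σxy − (Σx)(Σy)/n = 2708.1 − 3768.05 = -1059.95
Syy = Σy² − (Σy)²/n = 1822.98 − 812.045 = 1010.935
r = Sxy/√(Sxx·Syy) = -1059.95/√(1184310.3525) = -1059.95/1088.260241 = -0.973986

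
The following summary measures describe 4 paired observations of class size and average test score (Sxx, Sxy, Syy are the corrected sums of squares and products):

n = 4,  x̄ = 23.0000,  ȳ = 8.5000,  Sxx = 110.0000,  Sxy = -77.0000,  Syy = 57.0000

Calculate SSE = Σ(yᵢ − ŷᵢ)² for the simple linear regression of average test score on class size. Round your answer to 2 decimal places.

b = Sxy/Sxx = -77/110 = -0.7
SSE = Syy − b·Sxy = 57 − (-0.7)·(-77) = 3.1

3.10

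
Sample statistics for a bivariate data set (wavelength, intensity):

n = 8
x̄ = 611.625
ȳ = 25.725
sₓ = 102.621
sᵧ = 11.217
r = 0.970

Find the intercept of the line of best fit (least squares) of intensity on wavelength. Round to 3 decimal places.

b = r · sᵧ/sₓ = 0.97 · 11.217/102.621 = 0.106026
a = ȳ − b·x̄ = 25.725 − 0.106026·611.625 = -39.123128

-39.123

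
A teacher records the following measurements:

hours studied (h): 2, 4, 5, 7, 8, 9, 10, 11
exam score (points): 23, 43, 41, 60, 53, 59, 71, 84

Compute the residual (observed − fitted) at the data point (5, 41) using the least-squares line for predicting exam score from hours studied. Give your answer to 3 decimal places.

n = 8, Σx = 56, Σy = 434, Σxy = 3432, Σx² = 460
Sxx = Σx² − (Σx)²/n = 460 − 392 = 68
Sxy = Σxy − (Σx)(Σy)/n = 3432 − 3038 = 394
b = Sxy/Sxx = 394/68 = 5.794118
a = ȳ − b·x̄ = 54.25 − 5.794118·7 = 13.691176
ŷ(5) = 13.691176 + 5.794118·5 = 42.661765
residual = y − ŷ = 41 − 42.661765 = -1.661765

-1.662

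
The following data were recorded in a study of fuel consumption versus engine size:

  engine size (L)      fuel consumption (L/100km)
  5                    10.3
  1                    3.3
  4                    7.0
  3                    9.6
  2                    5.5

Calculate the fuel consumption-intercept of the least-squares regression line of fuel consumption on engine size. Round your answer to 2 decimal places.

n = 5, Σx = 15, Σy = 35.7, Σxy = 122.6, Σx² = 55
Sxx = Σx² − (Σx)²/n = 55 − 45 = 10
Sxy = Σxy − (Σx)(Σy)/n = 122.6 − 107.1 = 15.5
b = Sxy/Sxx = 15.5/10 = 1.55
a = ȳ − b·x̄ = 7.14 − 1.55·3 = 2.49

2.49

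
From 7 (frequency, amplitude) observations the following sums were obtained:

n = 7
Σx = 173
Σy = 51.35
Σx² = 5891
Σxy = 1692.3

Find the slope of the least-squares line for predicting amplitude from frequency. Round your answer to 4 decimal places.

0.2620

Sxx = Σx² − (Σx)²/n = 5891 − 4275.571429 = 1615.428571
Sxy = Σxy − (Σx)(Σy)/n = 1692.3 − 1269.078571 = 423.221429
b = Sxy/Sxx = 423.221429/1615.428571 = 0.261987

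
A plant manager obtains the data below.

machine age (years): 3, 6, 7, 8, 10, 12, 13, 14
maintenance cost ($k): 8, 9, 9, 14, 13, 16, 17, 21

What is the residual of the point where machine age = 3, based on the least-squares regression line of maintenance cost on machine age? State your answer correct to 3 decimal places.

n = 8, Σx = 73, Σy = 107, Σxy = 1090, Σx² = 767
Sxx = Σx² − (Σx)²/n = 767 − 666.125 = 100.875
Sxy = Σxy − (Σx)(Σy)/n = 1090 − 976.375 = 113.625
b = Sxy/Sxx = 113.625/100.875 = 1.126394
a = ȳ − b·x̄ = 13.375 − 1.126394·9.125 = 3.096654
ŷ(3) = 3.096654 + 1.126394·3 = 6.475836
residual = y − ŷ = 8 − 6.475836 = 1.524164

1.524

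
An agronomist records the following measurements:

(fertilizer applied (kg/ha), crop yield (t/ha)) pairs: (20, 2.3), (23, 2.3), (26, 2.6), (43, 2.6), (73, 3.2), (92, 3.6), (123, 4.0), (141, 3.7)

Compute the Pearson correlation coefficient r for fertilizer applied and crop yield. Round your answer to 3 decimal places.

0.957

n = 8, Σx = 541, Σy = 24.3, Σxy = 1856.8, Σx² = 52257, Σy² = 76.99
Sxx = Σx² − (Σx)²/n = 52257 − 36585.125 = 15671.875
Sxy = Σxy − (Σx)(Σy)/n = 1856.8 − 1643.2875 = 213.5125
Syy = Σy² − (Σy)²/n = 76.99 − 73.81125 = 3.17875
r = Sxy/√(Sxx·Syy) = 213.5125/√(49816.972656) = 213.5125/223.197161 = 0.956609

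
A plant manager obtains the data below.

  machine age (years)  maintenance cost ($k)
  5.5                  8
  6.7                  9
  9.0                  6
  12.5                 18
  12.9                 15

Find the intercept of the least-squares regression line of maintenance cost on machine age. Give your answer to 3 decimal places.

-0.297

n = 5, Σx = 46.6, Σy = 56, Σxy = 576.8, Σx² = 478.8
Sxx = Σx² − (Σx)²/n = 478.8 − 434.312 = 44.488
Sxy = Σxy − (Σx)(Σy)/n = 576.8 − 521.92 = 54.88
b = Sxy/Sxx = 54.88/44.488 = 1.233591
a = ȳ − b·x̄ = 11.2 − 1.233591·9.32 = -0.297069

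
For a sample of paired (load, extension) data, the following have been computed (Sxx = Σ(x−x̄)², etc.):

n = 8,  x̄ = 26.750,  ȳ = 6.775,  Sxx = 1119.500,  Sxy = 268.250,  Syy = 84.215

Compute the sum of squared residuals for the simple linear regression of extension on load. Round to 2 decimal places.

19.94

b = Sxy/Sxx = 268.25/1119.5 = 0.239616
SSE = Syy − b·Sxy = 84.215 − 0.239616·268.25 = 19.938035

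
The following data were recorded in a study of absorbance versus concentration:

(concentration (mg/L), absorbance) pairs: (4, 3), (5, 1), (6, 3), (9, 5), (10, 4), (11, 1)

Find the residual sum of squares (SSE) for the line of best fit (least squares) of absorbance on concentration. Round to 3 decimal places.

12.538

n = 6, Σx = 45, Σy = 17, Σxy = 131, Σx² = 379, Σy² = 61
Sxx = Σx² − (Σx)²/n = 379 − 337.5 = 41.5
Sxy = Σxy − (Σx)(Σy)/n = 131 − 127.5 = 3.5
Syy = Σy² − (Σy)²/n = 61 − 48.166667 = 12.833333
b = Sxy/Sxx = 3.5/41.5 = 0.084337
SSE = Syy − b·Sxy = 12.833333 − 0.084337·3.5 = 12.538153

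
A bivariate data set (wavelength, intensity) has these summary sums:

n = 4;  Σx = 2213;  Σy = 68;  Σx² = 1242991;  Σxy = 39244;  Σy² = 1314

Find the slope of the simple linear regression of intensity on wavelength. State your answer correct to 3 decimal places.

Sxx = Σx² − (Σx)²/n = 1242991 − 1224342.25 = 18648.75
Sxy = Σxy − (Σx)(Σy)/n = 39244 − 37621 = 1623
b = Sxy/Sxx = 1623/18648.75 = 0.087030

0.087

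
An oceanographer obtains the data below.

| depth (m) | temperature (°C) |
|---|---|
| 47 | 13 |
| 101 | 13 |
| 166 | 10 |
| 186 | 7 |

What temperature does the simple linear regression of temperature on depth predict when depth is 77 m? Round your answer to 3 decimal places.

n = 4, Σx = 500, Σy = 43, Σxy = 4886, Σx² = 74562
Sxx = Σx² − (Σx)²/n = 74562 − 62500 = 12062
Sxy = Σxy − (Σx)(Σy)/n = 4886 − 5375 = -489
b = Sxy/Sxx = -489/12062 = -0.040541
a = ȳ − b·x̄ = 10.75 − (-0.040541)·125 = 15.817568
ŷ(77) = a + b·77 = 15.817568 + (-0.040541)·77 = 12.695946

12.696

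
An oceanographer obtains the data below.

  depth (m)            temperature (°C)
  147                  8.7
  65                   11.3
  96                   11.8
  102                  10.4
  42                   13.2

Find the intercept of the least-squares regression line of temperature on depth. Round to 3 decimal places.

14.589

n = 5, Σx = 452, Σy = 55.4, Σxy = 4761.4, Σx² = 47218
Sxx = Σx² − (Σx)²/n = 47218 − 40860.8 = 6357.2
Sxy = Σxy − (Σx)(Σy)/n = 4761.4 − 5008.16 = -246.76
b = Sxy/Sxx = -246.76/6357.2 = -0.038816
a = ȳ − b·x̄ = 11.08 − (-0.038816)·90.4 = 14.588951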